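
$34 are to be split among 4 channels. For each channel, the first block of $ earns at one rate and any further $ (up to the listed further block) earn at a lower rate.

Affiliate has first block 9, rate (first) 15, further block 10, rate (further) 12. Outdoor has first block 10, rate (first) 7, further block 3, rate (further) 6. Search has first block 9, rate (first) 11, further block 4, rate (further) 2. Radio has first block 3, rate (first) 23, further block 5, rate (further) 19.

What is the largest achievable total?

496

Rank every tier by rate: Radio/tier1 23 > Radio/tier2 19 > Affiliate/tier1 15 > Affiliate/tier2 12 > Search/tier1 11 > Outdoor/tier1 7 > Outdoor/tier2 6 > Search/tier2 2.
Radio/tier1 (23): +3 — 31 left.
Radio/tier2 (19): +5 — 26 left.
Fill Affiliate tier1 block (9 at 15) — 17 left.
Fill Affiliate tier2 block (10 at 12) — 7 left.
Search tier1 at 11: only 7 left, fill 7.
Total = 23×3 + 19×5 + 15×9 + 12×10 + 11×7 = 496.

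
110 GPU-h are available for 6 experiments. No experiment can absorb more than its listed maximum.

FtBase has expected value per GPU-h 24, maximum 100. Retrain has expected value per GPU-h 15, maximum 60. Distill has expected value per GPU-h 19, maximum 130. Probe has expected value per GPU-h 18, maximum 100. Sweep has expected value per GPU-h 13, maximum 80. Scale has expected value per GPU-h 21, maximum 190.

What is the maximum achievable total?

Order the experiments by expected value per GPU-h: FtBase 24 > Scale 21 > Distill 19 > Probe 18 > Retrain 15 > Sweep 13.
FtBase: +100 to 100 (cap) — 10 left.
Scale has room for 190 but only 10 remain, so it gets 10.
Total = 24×100 + 21×10 = 2610.

2610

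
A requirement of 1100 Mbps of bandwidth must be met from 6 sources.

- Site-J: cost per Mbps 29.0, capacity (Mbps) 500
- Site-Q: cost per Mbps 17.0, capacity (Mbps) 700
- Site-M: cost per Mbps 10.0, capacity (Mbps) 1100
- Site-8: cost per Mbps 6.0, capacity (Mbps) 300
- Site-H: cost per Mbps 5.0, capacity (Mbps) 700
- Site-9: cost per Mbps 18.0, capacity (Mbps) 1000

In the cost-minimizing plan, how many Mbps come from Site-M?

Cheapest first:
Site-H (5.0): use full 700 — 400 Mbps to go.
Site-8 (6.0): use full 300 — 100 Mbps to go.
Site-M at 10.0: take 100 of its 1100 — requirement met.
Site-Q, Site-9, Site-J: unused.

100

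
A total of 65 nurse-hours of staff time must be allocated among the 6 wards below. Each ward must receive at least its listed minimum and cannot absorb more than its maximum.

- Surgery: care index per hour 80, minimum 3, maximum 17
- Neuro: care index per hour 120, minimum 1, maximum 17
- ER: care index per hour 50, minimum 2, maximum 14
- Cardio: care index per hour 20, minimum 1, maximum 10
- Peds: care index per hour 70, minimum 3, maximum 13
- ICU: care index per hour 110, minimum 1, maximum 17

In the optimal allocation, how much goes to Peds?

11

Meeting every minimum uses 3+1+2+1+3+1 = 11 nurse-hours, leaving 54.
Highest care index per hour first: Neuro 120 > ICU 110 > Surgery 80 > Peds 70 > ER 50 > Cardio 20.
Neuro takes 16 more to reach its cap of 17 — 38 left.
Give ICU 16 more to hit its cap of 17 — 22 left.
Surgery takes 14 more to reach its cap of 17 — 8 left.
Peds has room for 10 more but only 8 remain, so it gets 11.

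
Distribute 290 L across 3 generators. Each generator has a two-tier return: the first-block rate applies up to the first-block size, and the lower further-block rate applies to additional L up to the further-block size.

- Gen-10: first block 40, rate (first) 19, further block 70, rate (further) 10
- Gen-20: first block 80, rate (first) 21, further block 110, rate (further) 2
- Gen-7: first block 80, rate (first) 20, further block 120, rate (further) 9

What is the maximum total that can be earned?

Order all 6 blocks by rate: Gen-20/tier1 21 > Gen-7/tier1 20 > Gen-10/tier1 19 > Gen-10/tier2 10 > Gen-7/tier2 9 > Gen-20/tier2 2.
Gen-20 tier1 at 21: fill all 80 ; 210 left.
Fill Gen-7 tier1 block (80 at 20) ; 130 left.
Fill Gen-10 tier1 block (40 at 19) ; 90 left.
Gen-10 tier2 at 10: fill all 70 ; 20 left.
Gen-7/tier2: +20 of 120 at 9; pool empty.
Total = 21×80 + 20×80 + 19×40 + 10×70 + 9×20 = 4920.

4920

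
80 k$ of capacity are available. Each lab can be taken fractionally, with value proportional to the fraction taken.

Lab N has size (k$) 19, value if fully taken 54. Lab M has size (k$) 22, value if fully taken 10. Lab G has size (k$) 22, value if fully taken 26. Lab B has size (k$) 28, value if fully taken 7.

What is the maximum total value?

94.25

Rank by value-to-size ratio: Lab N 54/19≈2.84, Lab G 26/22≈1.18, Lab M 10/22≈0.455, Lab B 7/28≈0.25.
All 19 k$ of Lab N fit (value 54) ; 61 remain.
Lab G: take in full, 22 k$ for value 26 ; 39 left.
Take all of Lab M (22 k$, value 10) ; 17 k$ left.
Only 17 k$ remain; take 17/28 of Lab B for value 7×17/28 = 4.25.
Total value = 94.25.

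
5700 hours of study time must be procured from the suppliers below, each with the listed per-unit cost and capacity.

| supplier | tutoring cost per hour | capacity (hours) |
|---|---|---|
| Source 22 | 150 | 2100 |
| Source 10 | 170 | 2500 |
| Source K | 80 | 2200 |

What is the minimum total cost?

Use suppliers in increasing cost order.
Take 2200 from Source K at 80 ; need 3500 more.
Take 2100 from Source 22 at 150 ; need 1400 more.
Source 10 (170): take the remaining 1400 ; done.
Cost = 2200×80 + 2100×150 + 1400×170 = 729000.

729000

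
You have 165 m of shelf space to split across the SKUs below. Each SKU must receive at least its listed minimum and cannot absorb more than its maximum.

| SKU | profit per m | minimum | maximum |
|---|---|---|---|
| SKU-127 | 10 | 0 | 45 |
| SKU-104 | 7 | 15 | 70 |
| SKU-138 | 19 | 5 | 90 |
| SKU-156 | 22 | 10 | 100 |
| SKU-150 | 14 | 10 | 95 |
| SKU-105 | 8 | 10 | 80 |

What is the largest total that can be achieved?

3095

Meeting every minimum uses 0+15+5+10+10+10 = 50 m, leaving 115.
Order the SKUs by profit per m: SKU-156 22 > SKU-138 19 > SKU-150 14 > SKU-127 10 > SKU-105 8 > SKU-104 7.
SKU-156: +90 to 100 (cap) ; 25 left.
Only 25 left; SKU-138 takes them to reach 30.
Total = 7×15 + 19×30 + 22×100 + 14×10 + 8×10 = 3095.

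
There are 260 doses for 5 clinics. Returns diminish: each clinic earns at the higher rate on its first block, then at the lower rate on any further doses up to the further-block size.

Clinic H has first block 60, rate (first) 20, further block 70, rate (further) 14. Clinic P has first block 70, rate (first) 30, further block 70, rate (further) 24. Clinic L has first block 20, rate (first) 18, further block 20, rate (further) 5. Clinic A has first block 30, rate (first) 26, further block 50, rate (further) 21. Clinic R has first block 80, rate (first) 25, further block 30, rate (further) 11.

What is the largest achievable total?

Order all 10 blocks by rate: Clinic P/first 30 > Clinic A/first 26 > Clinic R/first 25 > Clinic P/second 24 > Clinic A/second 21 > Clinic H/first 20 > Clinic L/first 18 > Clinic H/second 14 > Clinic R/second 11 > Clinic L/second 5.
Clinic P first at 30: fill all 70 ; 190 left.
Fill Clinic A first block (30 at 26) ; 160 left.
Fill Clinic R first block (80 at 25) ; 80 left.
Fill Clinic P second block (70 at 24) ; 10 left.
10 remain; put them into Clinic A second at 21.
Total = 30×70 + 26×30 + 25×80 + 24×70 + 21×10 = 6770.

6770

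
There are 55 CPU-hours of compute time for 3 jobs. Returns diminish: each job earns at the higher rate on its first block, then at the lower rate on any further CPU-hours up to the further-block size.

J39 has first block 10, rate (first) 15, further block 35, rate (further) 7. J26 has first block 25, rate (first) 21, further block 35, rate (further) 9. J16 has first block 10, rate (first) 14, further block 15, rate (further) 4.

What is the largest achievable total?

905

Treat each block as its own option and order by rate: J26/tier1 21 > J39/tier1 15 > J16/tier1 14 > J26/tier2 9 > J39/tier2 7 > J16/tier2 4.
Fill J26 tier1 block (25 at 21) — 30 left.
J39/tier1 (15): +10 — 20 left.
J16/tier1 (14): +10 — 10 left.
10 remain; put them into J26 tier2 at 9.
Total = 21×25 + 15×10 + 14×10 + 9×10 = 905.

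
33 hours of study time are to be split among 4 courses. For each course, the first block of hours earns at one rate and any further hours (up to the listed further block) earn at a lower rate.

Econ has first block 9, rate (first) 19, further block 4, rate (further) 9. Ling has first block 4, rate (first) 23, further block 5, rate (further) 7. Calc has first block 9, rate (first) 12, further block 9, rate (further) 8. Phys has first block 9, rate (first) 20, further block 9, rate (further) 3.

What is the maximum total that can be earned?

Rank every tier by rate: Ling/tier1 23 > Phys/tier1 20 > Econ/tier1 19 > Calc/tier1 12 > Econ/tier2 9 > Calc/tier2 8 > Ling/tier2 7 > Phys/tier2 3.
Ling/tier1 (23): +4 — 29 left.
Fill Phys tier1 block (9 at 20) — 20 left.
Fill Econ tier1 block (9 at 19) — 11 left.
Calc/tier1 (12): +9 — 2 left.
Econ/tier2: +2 of 4 at 9; pool empty.
Total = 23×4 + 20×9 + 19×9 + 12×9 + 9×2 = 569.

569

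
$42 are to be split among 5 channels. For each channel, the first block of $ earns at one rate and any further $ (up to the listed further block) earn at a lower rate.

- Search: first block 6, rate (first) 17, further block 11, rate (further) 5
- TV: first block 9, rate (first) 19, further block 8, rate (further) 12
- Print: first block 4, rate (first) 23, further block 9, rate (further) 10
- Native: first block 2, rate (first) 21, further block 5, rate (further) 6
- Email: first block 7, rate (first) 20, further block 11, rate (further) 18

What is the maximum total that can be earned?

Treat each block as its own option and order by rate: Print/first 23 > Native/first 21 > Email/first 20 > TV/first 19 > Email/second 18 > Search/first 17 > TV/second 12 > Print/second 10 > Native/second 6 > Search/second 5.
Fill Print first block (4 at 23) → 38 left.
Fill Native first block (2 at 21) → 36 left.
Email first at 20: fill all 7 → 29 left.
TV/first (19): +9 → 20 left.
Email second at 18: fill all 11 → 9 left.
Fill Search first block (6 at 17) → 3 left.
3 remain; put them into TV second at 12.
Total = 23×4 + 21×2 + 20×7 + 19×9 + 18×11 + 17×6 + 12×3 = 781.

781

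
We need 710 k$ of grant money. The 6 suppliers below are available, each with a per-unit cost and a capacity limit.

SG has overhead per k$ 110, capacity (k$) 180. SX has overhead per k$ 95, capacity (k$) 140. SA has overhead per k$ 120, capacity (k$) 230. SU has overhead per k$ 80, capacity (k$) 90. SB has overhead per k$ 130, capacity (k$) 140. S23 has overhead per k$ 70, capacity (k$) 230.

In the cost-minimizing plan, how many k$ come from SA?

70

Cheapest first:
Take 230 from S23 at 70 ; need 480 more.
Take 90 from SU at 80 ; need 390 more.
SX at 95: take all 140 k$ ; 250 still needed.
SG at 110: take all 180 k$ ; 70 still needed.
SA at 120: take 70 of its 230 ; requirement met.
SB: unused.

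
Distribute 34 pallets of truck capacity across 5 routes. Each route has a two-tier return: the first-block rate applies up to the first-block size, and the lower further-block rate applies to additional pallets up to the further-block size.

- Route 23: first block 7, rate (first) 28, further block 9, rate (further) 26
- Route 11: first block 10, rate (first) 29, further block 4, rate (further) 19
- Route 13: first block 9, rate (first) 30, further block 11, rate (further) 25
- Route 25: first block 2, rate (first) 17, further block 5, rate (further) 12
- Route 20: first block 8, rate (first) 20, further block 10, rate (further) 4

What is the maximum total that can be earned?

Order all 10 blocks by rate: Route 13/tier1 30 > Route 11/tier1 29 > Route 23/tier1 28 > Route 23/tier2 26 > Route 13/tier2 25 > Route 20/tier1 20 > Route 11/tier2 19 > Route 25/tier1 17 > Route 25/tier2 12 > Route 20/tier2 4.
Route 13 tier1 at 30: fill all 9 — 25 left.
Route 11/tier1 (29): +10 — 15 left.
Fill Route 23 tier1 block (7 at 28) — 8 left.
Route 23/tier2: +8 of 9 at 26; pool empty.
Total = 30×9 + 29×10 + 28×7 + 26×8 = 964.

964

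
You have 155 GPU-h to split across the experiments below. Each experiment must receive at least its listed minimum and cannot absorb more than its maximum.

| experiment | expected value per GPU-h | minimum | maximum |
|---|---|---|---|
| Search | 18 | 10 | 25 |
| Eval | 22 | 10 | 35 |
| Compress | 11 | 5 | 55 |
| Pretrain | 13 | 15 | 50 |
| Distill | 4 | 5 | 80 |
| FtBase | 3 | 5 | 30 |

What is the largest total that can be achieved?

Meeting every minimum uses 10+10+5+15+5+5 = 50 GPU-h, leaving 105.
Order the experiments by expected value per GPU-h: Eval 22 > Search 18 > Pretrain 13 > Compress 11 > Distill 4 > FtBase 3.
Give Eval 25 more to hit its cap of 35 ; 80 left.
Give Search 15 more to hit its cap of 25 ; 65 left.
Give Pretrain 35 more to hit its cap of 50 ; 30 left.
Compress has room for 50 more but only 30 remain, so it gets 35.
Total = 18×25 + 22×35 + 11×35 + 13×50 + 4×5 + 3×5 = 2290.

2290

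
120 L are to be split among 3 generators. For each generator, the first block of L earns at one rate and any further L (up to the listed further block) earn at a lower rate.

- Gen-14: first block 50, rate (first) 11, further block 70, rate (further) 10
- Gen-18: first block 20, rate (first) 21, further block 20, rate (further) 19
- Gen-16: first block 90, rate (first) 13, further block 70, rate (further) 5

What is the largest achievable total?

Treat each block as its own option and order by rate: Gen-18/tier1 21 > Gen-18/tier2 19 > Gen-16/tier1 13 > Gen-14/tier1 11 > Gen-14/tier2 10 > Gen-16/tier2 5.
Gen-18 tier1 at 21: fill all 20 — 100 left.
Gen-18 tier2 at 19: fill all 20 — 80 left.
Gen-16/tier1: +80 of 90 at 13; pool empty.
Total = 21×20 + 19×20 + 13×80 = 1840.

1840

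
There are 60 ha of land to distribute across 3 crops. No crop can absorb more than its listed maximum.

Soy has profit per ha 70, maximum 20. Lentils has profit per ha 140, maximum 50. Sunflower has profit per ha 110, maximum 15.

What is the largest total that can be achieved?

Order the crops by profit per ha: Lentils 140 > Sunflower 110 > Soy 70.
Lentils: +50 to 50 (cap) → 10 left.
Sunflower: +10 (room for 15) → 10. Pool exhausted.
Total = 140×50 + 110×10 = 8100.

8100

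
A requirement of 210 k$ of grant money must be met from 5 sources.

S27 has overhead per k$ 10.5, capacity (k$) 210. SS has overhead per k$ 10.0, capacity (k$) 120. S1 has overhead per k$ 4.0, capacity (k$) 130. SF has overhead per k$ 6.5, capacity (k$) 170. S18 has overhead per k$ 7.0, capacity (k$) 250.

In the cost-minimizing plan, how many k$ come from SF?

Use sources in increasing cost order.
S1 (4.0): use full 130 ; 80 k$ to go.
SF (6.5): take the remaining 80 ; done.
S18, SS, S27: unused.

80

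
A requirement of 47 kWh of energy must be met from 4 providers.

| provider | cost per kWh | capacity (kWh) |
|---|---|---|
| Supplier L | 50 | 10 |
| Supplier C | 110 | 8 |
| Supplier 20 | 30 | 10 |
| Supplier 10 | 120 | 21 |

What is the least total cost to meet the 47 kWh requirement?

3960

Cheapest first:
Supplier 20 at 30: take all 10 kWh — 37 still needed.
Take 10 from Supplier L at 50 — need 27 more.
Supplier C at 110: take all 8 kWh — 19 still needed.
Supplier 10 at 120: take 19 of its 21 — requirement met.
Cost = 10×30 + 10×50 + 8×110 + 19×120 = 3960.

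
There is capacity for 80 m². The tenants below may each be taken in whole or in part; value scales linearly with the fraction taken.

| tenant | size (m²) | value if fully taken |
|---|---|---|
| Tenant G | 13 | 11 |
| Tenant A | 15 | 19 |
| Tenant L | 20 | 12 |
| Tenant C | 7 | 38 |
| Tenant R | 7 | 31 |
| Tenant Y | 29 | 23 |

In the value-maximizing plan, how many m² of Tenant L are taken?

Sort by value density: Tenant C 38/7≈5.43, Tenant R 31/7≈4.43, Tenant A 19/15≈1.27, Tenant G 11/13≈0.846, Tenant Y 23/29≈0.793, Tenant L 12/20≈0.6.
All 7 m² of Tenant C fit (value 38) — 73 remain.
All 7 m² of Tenant R fit (value 31) — 66 remain.
Take all of Tenant A (15 m², value 19) — 51 m² left.
Take all of Tenant G (13 m², value 11) — 38 m² left.
Take all of Tenant Y (29 m², value 23) — 9 m² left.
Fill the last 9 m² with part of Tenant L: 9/20 of it earns 5.4.

9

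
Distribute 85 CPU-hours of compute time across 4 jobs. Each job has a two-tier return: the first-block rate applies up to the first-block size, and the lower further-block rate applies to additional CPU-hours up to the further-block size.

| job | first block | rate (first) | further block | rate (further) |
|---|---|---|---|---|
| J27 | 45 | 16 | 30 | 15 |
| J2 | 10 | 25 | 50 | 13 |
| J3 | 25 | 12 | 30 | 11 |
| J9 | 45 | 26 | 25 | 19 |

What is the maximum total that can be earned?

Order all 8 blocks by rate: J9/T1 26 > J2/T1 25 > J9/T2 19 > J27/T1 16 > J27/T2 15 > J2/T2 13 > J3/T1 12 > J3/T2 11.
J9/T1 (26): +45 ; 40 left.
J2/T1 (25): +10 ; 30 left.
J9/T2 (19): +25 ; 5 left.
5 remain; put them into J27 T1 at 16.
Total = 26×45 + 25×10 + 19×25 + 16×5 = 1975.

1975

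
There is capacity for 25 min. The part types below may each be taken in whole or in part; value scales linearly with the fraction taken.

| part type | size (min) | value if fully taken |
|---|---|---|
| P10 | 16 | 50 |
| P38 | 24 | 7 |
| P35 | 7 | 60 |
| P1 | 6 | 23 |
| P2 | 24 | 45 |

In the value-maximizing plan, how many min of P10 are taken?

Rank by value-to-size ratio: P35 60/7≈8.57, P1 23/6≈3.83, P10 50/16≈3.12, P2 45/24≈1.88, P38 7/24≈0.292.
Take all of P35 (7 min, value 60) — 18 min left.
P1: take in full, 6 min for value 23 — 12 left.
Only 12 min remain; take 12/16 of P10 for value 50×12/16 = 37.5.

12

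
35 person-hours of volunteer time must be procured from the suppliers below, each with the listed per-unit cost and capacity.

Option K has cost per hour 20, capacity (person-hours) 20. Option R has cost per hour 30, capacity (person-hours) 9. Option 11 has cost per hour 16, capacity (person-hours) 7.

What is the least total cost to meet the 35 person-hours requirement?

Use suppliers in increasing cost order.
Take 7 from Option 11 at 16 ; need 28 more.
Option K at 20: take all 20 person-hours ; 8 still needed.
Option R at 30: take 8 of its 9 ; requirement met.
Cost = 7×16 + 20×20 + 8×30 = 752.

752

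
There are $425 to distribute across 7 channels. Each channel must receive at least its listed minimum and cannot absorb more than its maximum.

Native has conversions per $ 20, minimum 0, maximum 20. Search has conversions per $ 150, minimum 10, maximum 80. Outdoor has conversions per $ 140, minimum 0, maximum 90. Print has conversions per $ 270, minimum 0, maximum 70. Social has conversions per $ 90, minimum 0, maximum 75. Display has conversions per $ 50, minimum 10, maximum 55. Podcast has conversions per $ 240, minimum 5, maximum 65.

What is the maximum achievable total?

Meeting every minimum uses 0+10+0+0+0+10+5 = 25 $, leaving 400.
Rank by conversions per $: Print 270 > Podcast 240 > Search 150 > Outdoor 140 > Social 90 > Display 50 > Native 20.
Print: +70 to 70 (cap) — 330 left.
Podcast takes 60 more to reach its cap of 65 — 270 left.
Search takes 70 more to reach its cap of 80 — 200 left.
Outdoor: +90 to 90 (cap) — 110 left.
Give Social 75 more to hit its cap of 75 — 35 left.
Display has room for 45 more but only 35 remain, so it gets 45.
Total = 150×80 + 140×90 + 270×70 + 90×75 + 50×45 + 240×65 = 68100.

68100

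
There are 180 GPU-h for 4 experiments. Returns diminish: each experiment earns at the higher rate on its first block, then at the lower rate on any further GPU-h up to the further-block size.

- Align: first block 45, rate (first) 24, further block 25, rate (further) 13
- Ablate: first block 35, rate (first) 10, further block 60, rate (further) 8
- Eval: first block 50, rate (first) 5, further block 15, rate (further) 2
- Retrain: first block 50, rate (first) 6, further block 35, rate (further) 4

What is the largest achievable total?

Order all 8 blocks by rate: Align/tier1 24 > Align/tier2 13 > Ablate/tier1 10 > Ablate/tier2 8 > Retrain/tier1 6 > Eval/tier1 5 > Retrain/tier2 4 > Eval/tier2 2.
Align/tier1 (24): +45 → 135 left.
Align tier2 at 13: fill all 25 → 110 left.
Ablate tier1 at 10: fill all 35 → 75 left.
Ablate/tier2 (8): +60 → 15 left.
Retrain/tier1: +15 of 50 at 6; pool empty.
Total = 24×45 + 13×25 + 10×35 + 8×60 + 6×15 = 2325.

2325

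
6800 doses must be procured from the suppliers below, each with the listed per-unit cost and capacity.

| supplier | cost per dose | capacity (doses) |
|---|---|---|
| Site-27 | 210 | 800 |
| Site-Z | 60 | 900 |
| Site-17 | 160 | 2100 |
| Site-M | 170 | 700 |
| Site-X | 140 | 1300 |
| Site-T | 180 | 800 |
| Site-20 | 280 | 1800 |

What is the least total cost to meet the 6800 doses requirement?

1059000

Use suppliers in increasing cost order.
Site-Z (60): use full 900 → 5900 doses to go.
Take 1300 from Site-X at 140 → need 4600 more.
Site-17 at 160: take all 2100 doses → 2500 still needed.
Take 700 from Site-M at 170 → need 1800 more.
Site-T (180): use full 800 → 1000 doses to go.
Site-27 (210): use full 800 → 200 doses to go.
Site-20 at 280: take 200 of its 1800 → requirement met.
Cost = 900×60 + 1300×140 + 2100×160 + 700×170 + 800×180 + 800×210 + 200×280 = 1059000.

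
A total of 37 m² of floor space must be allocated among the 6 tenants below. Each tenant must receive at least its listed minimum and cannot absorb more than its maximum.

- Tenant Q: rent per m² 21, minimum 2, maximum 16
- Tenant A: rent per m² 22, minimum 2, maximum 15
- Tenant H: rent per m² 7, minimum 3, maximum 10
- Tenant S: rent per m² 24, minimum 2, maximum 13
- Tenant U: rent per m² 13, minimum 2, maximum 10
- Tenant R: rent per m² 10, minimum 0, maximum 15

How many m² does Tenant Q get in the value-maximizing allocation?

Meeting every minimum uses 2+2+3+2+2+0 = 11 m², leaving 26.
Highest rent per m² first: Tenant S 24 > Tenant A 22 > Tenant Q 21 > Tenant U 13 > Tenant R 10 > Tenant H 7.
Give Tenant S 11 more to hit its cap of 13 → 15 left.
Give Tenant A 13 more to hit its cap of 15 → 2 left.
Tenant Q has room for 14 more but only 2 remain, so it gets 4.

4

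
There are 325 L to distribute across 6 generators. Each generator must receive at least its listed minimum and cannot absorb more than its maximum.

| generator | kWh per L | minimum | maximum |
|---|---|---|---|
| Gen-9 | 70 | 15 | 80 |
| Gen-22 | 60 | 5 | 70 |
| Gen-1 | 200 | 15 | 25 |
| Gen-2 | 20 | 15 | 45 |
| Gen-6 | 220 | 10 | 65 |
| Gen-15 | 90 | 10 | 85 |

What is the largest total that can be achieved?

36150

Meeting every minimum uses 15+5+15+15+10+10 = 70 L, leaving 255.
Order the generators by kWh per L: Gen-6 220 > Gen-1 200 > Gen-15 90 > Gen-9 70 > Gen-22 60 > Gen-2 20.
Gen-6 takes 55 more to reach its cap of 65 → 200 left.
Gen-1 takes 10 more to reach its cap of 25 → 190 left.
Give Gen-15 75 more to hit its cap of 85 → 115 left.
Gen-9: +65 to 80 (cap) → 50 left.
Gen-22 has room for 65 more but only 50 remain, so it gets 55.
Total = 70×80 + 60×55 + 200×25 + 20×15 + 220×65 + 90×85 = 36150.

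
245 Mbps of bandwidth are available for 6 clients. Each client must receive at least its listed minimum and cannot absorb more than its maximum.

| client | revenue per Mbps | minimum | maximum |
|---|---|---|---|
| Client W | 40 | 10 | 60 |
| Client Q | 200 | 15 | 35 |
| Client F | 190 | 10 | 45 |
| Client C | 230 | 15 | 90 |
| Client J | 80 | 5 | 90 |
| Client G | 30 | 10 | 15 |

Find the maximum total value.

41350

Meeting every minimum uses 10+15+10+15+5+10 = 65 Mbps, leaving 180.
Rank by revenue per Mbps: Client C 230 > Client Q 200 > Client F 190 > Client J 80 > Client W 40 > Client G 30.
Client C: +75 to 90 (cap) → 105 left.
Client Q: +20 to 35 (cap) → 85 left.
Give Client F 35 more to hit its cap of 45 → 50 left.
Client J: +50 (room for 85) → 55. Pool exhausted.
Total = 40×10 + 200×35 + 190×45 + 230×90 + 80×55 + 30×10 = 41350.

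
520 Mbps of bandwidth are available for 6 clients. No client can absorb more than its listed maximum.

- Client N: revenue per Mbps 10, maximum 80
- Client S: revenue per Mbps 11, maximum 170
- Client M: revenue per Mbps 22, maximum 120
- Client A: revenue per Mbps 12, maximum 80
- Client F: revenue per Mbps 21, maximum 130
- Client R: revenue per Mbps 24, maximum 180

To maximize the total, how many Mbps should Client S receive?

Highest revenue per Mbps first: Client R 24 > Client M 22 > Client F 21 > Client A 12 > Client S 11 > Client N 10.
Client R takes 180 to reach its cap of 180 ; 340 left.
Give Client M 120 to hit its cap of 120 ; 220 left.
Give Client F 130 to hit its cap of 130 ; 90 left.
Client A: +80 to 80 (cap) ; 10 left.
Client S: +10 (room for 170) → 10. Pool exhausted.

10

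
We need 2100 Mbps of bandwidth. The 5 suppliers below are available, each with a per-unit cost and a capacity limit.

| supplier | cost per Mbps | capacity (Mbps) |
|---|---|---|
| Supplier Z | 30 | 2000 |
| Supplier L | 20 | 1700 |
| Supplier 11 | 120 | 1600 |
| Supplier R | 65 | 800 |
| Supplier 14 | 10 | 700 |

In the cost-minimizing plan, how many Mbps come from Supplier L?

Cheapest first:
Supplier 14 at 10: take all 700 Mbps → 1400 still needed.
Take 1400 from Supplier L at 20 to finish.
Supplier Z, Supplier R, Supplier 11: unused.

1400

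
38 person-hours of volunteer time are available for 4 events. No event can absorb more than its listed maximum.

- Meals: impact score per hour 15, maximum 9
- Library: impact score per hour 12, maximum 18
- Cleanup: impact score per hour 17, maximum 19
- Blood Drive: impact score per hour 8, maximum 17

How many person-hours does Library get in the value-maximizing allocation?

Order the events by impact score per hour: Cleanup 17 > Meals 15 > Library 12 > Blood Drive 8.
Cleanup takes 19 to reach its cap of 19 → 19 left.
Give Meals 9 to hit its cap of 9 → 10 left.
Library: +10 (room for 18) → 10. Pool exhausted.

10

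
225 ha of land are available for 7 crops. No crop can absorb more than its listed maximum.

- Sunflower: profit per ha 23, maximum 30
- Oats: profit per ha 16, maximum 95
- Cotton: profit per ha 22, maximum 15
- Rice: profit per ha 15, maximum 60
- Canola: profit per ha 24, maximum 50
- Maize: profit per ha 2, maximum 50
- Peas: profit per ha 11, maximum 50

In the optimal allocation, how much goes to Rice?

Rank by profit per ha: Canola 24 > Sunflower 23 > Cotton 22 > Oats 16 > Rice 15 > Peas 11 > Maize 2.
Canola: +50 to 50 (cap) → 175 left.
Give Sunflower 30 to hit its cap of 30 → 145 left.
Cotton takes 15 to reach its cap of 15 → 130 left.
Oats takes 95 to reach its cap of 95 → 35 left.
Rice: +35 (room for 60) → 35. Pool exhausted.

35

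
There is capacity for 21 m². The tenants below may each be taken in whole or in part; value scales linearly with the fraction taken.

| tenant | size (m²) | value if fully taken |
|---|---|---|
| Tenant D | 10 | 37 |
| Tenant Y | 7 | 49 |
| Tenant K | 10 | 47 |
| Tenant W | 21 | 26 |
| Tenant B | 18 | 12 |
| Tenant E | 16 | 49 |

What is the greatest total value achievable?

Rank by value-to-size ratio: Tenant Y 49/7≈7, Tenant K 47/10≈4.7, Tenant D 37/10≈3.7, Tenant E 49/16≈3.06, Tenant W 26/21≈1.24, Tenant B 12/18≈0.667.
Tenant Y: take in full, 7 m² for value 49 — 14 left.
All 10 m² of Tenant K fit (value 47) — 4 remain.
Fill the last 4 m² with part of Tenant D: 4/10 of it earns 14.8.
Total value = 110.8.

110.8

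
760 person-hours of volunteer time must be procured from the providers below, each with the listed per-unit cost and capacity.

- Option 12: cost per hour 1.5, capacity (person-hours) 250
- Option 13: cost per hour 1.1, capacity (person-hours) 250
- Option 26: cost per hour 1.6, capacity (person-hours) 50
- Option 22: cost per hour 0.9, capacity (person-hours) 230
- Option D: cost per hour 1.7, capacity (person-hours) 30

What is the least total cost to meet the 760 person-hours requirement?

Fill from the cheapest provider first.
Option 22 at 0.9: take all 230 person-hours ; 530 still needed.
Option 13 (1.1): use full 250 ; 280 person-hours to go.
Option 12 at 1.5: take all 250 person-hours ; 30 still needed.
Take 30 from Option 26 at 1.6 to finish.
Option D: unused.
Cost = 230×0.9 + 250×1.1 + 250×1.5 + 30×1.6 = 905.

905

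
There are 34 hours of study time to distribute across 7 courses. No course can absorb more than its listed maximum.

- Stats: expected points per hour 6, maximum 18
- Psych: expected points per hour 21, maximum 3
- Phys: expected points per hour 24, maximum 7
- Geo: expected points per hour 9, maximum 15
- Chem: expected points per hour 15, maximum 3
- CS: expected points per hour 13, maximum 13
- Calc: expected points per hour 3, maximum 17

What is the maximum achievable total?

Order the courses by expected points per hour: Phys 24 > Psych 21 > Chem 15 > CS 13 > Geo 9 > Stats 6 > Calc 3.
Phys takes 7 to reach its cap of 7 ; 27 left.
Psych: +3 to 3 (cap) ; 24 left.
Chem: +3 to 3 (cap) ; 21 left.
Give CS 13 to hit its cap of 13 ; 8 left.
Only 8 left; Geo takes them to reach 8.
Total = 21×3 + 24×7 + 9×8 + 15×3 + 13×13 = 517.

517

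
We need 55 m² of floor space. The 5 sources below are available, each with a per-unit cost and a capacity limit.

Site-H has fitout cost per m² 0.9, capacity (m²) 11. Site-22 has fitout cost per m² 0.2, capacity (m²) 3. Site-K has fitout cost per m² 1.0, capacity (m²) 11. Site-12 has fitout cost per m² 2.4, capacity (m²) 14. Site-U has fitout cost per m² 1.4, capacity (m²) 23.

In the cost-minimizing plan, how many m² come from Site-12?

Use sources in increasing cost order.
Site-22 (0.2): use full 3 — 52 m² to go.
Take 11 from Site-H at 0.9 — need 41 more.
Site-K at 1.0: take all 11 m² — 30 still needed.
Take 23 from Site-U at 1.4 — need 7 more.
Take 7 from Site-12 at 2.4 to finish.

7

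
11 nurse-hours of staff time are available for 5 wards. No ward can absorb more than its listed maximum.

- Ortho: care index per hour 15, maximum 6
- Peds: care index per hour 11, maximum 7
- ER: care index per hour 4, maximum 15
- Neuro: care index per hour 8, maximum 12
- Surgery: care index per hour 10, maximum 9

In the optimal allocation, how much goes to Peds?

Order the wards by care index per hour: Ortho 15 > Peds 11 > Surgery 10 > Neuro 8 > ER 4.
Ortho takes 6 to reach its cap of 6 — 5 left.
Peds has room for 7 but only 5 remain, so it gets 5.

5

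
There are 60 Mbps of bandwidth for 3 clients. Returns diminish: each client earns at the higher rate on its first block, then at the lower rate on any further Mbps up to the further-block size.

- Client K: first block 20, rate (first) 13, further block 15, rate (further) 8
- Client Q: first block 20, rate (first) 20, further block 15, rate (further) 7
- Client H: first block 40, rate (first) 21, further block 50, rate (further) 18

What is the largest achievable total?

Rank every tier by rate: Client H/tier1 21 > Client Q/tier1 20 > Client H/tier2 18 > Client K/tier1 13 > Client K/tier2 8 > Client Q/tier2 7.
Fill Client H tier1 block (40 at 21) → 20 left.
Fill Client Q tier1 block (20 at 20) → 0 left.
Total = 21×40 + 20×20 = 1240.

1240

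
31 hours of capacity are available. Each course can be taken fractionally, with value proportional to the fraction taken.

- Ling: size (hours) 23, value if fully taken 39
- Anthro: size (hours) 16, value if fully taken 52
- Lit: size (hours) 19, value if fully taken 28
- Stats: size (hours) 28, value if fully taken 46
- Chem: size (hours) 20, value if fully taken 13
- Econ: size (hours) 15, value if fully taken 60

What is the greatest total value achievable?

Rank by value-to-size ratio: Econ 60/15≈4, Anthro 52/16≈3.25, Ling 39/23≈1.7, Stats 46/28≈1.64, Lit 28/19≈1.47, Chem 13/20≈0.65.
All 15 hours of Econ fit (value 60) → 16 remain.
Anthro: take in full, 16 hours for value 52 → 0 left.
Total value = 112.

112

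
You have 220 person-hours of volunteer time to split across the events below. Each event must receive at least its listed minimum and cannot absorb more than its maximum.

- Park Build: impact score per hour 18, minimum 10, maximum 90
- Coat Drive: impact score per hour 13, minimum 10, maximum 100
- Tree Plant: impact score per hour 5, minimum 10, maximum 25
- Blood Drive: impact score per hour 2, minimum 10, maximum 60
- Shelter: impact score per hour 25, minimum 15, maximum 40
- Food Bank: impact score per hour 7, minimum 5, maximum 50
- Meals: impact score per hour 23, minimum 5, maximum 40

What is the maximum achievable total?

Meeting every minimum uses 10+10+10+10+15+5+5 = 65 person-hours, leaving 155.
Rank by impact score per hour: Shelter 25 > Meals 23 > Park Build 18 > Coat Drive 13 > Food Bank 7 > Tree Plant 5 > Blood Drive 2.
Shelter takes 25 more to reach its cap of 40 ; 130 left.
Give Meals 35 more to hit its cap of 40 ; 95 left.
Give Park Build 80 more to hit its cap of 90 ; 15 left.
Coat Drive has room for 90 more but only 15 remain, so it gets 25.
Total = 18×90 + 13×25 + 5×10 + 2×10 + 25×40 + 7×5 + 23×40 = 3970.

3970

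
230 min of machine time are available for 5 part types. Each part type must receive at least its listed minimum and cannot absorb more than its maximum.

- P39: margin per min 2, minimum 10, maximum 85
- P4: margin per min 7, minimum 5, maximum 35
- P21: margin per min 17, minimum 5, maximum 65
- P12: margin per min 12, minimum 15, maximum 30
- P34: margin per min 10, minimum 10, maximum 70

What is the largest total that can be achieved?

2470

Meeting every minimum uses 10+5+5+15+10 = 45 min, leaving 185.
Rank by margin per min: P21 17 > P12 12 > P34 10 > P4 7 > P39 2.
P21: +60 to 65 (cap) — 125 left.
Give P12 15 more to hit its cap of 30 — 110 left.
Give P34 60 more to hit its cap of 70 — 50 left.
P4: +30 to 35 (cap) — 20 left.
P39: +20 (room for 75) → 30. Pool exhausted.
Total = 2×30 + 7×35 + 17×65 + 12×30 + 10×70 = 2470.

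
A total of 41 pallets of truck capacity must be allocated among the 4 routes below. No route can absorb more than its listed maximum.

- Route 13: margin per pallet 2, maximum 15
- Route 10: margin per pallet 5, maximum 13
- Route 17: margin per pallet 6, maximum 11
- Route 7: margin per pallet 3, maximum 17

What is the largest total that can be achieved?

Rank by margin per pallet: Route 17 6 > Route 10 5 > Route 7 3 > Route 13 2.
Give Route 17 11 to hit its cap of 11 — 30 left.
Give Route 10 13 to hit its cap of 13 — 17 left.
Route 7 takes 17 to reach its cap of 17 — 0 left.
Total = 5×13 + 6×11 + 3×17 = 182.

182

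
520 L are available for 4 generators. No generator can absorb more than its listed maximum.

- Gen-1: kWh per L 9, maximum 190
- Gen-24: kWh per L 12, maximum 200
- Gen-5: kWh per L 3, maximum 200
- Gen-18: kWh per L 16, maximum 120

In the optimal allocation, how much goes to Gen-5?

Order the generators by kWh per L: Gen-18 16 > Gen-24 12 > Gen-1 9 > Gen-5 3.
Give Gen-18 120 to hit its cap of 120 — 400 left.
Gen-24: +200 to 200 (cap) — 200 left.
Gen-1: +190 to 190 (cap) — 10 left.
Only 10 left; Gen-5 takes them to reach 10.

10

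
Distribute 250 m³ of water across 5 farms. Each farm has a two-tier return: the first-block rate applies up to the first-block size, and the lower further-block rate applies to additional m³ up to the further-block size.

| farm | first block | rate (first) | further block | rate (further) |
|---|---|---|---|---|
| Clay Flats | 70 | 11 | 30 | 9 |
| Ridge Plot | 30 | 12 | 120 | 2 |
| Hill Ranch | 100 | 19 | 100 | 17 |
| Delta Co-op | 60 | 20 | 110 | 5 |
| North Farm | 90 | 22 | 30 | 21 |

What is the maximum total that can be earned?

Treat each block as its own option and order by rate: North Farm/tier1 22 > North Farm/tier2 21 > Delta Co-op/tier1 20 > Hill Ranch/tier1 19 > Hill Ranch/tier2 17 > Ridge Plot/tier1 12 > Clay Flats/tier1 11 > Clay Flats/tier2 9 > Delta Co-op/tier2 5 > Ridge Plot/tier2 2.
North Farm tier1 at 22: fill all 90 — 160 left.
North Farm/tier2 (21): +30 — 130 left.
Delta Co-op/tier1 (20): +60 — 70 left.
Hill Ranch tier1 at 19: only 70 left, fill 70.
Total = 22×90 + 21×30 + 20×60 + 19×70 = 5140.

5140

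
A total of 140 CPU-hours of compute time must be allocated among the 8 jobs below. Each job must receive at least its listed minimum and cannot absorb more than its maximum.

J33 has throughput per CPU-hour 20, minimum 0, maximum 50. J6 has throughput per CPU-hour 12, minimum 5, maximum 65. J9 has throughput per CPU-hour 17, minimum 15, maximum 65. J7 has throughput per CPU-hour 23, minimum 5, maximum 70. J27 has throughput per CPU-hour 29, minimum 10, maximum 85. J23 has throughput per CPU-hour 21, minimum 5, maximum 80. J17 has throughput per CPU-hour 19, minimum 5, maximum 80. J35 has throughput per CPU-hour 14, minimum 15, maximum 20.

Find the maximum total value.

3420

Meeting every minimum uses 0+5+15+5+10+5+5+15 = 60 CPU-hours, leaving 80.
Order the jobs by throughput per CPU-hour: J27 29 > J7 23 > J23 21 > J33 20 > J17 19 > J9 17 > J35 14 > J6 12.
Give J27 75 more to hit its cap of 85 ; 5 left.
J7: +5 (room for 65) → 10. Pool exhausted.
Total = 12×5 + 17×15 + 23×10 + 29×85 + 21×5 + 19×5 + 14×15 = 3420.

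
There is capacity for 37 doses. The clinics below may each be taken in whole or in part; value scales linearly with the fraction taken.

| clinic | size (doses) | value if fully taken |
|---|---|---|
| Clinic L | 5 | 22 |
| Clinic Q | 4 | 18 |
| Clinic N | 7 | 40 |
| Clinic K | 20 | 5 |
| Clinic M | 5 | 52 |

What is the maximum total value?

136

Rank by value-to-size ratio: Clinic M 52/5≈10.4, Clinic N 40/7≈5.71, Clinic Q 18/4≈4.5, Clinic L 22/5≈4.4, Clinic K 5/20≈0.25.
Clinic M: take in full, 5 doses for value 52 → 32 left.
All 7 doses of Clinic N fit (value 40) → 25 remain.
Clinic Q: take in full, 4 doses for value 18 → 21 left.
All 5 doses of Clinic L fit (value 22) → 16 remain.
Only 16 doses remain; take 16/20 of Clinic K for value 5×16/20 = 4.
Total value = 136.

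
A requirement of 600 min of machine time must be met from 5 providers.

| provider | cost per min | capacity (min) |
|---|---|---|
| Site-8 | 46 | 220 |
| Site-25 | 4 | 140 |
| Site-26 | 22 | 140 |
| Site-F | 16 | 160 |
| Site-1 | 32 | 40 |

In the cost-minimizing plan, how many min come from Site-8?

120

Use providers in increasing cost order.
Site-25 at 4: take all 140 min → 460 still needed.
Take 160 from Site-F at 16 → need 300 more.
Take 140 from Site-26 at 22 → need 160 more.
Site-1 (32): use full 40 → 120 min to go.
Site-8 at 46: take 120 of its 220 → requirement met.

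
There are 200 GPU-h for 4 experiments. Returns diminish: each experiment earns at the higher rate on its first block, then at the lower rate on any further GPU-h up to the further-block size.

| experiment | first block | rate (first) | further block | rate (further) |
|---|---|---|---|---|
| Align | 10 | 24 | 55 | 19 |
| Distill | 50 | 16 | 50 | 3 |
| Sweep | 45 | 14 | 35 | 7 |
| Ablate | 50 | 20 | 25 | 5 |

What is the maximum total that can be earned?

Rank every tier by rate: Align/tier1 24 > Ablate/tier1 20 > Align/tier2 19 > Distill/tier1 16 > Sweep/tier1 14 > Sweep/tier2 7 > Ablate/tier2 5 > Distill/tier2 3.
Align/tier1 (24): +10 ; 190 left.
Fill Ablate tier1 block (50 at 20) ; 140 left.
Align tier2 at 19: fill all 55 ; 85 left.
Distill tier1 at 16: fill all 50 ; 35 left.
Sweep tier1 at 14: only 35 left, fill 35.
Total = 24×10 + 20×50 + 19×55 + 16×50 + 14×35 = 3575.

3575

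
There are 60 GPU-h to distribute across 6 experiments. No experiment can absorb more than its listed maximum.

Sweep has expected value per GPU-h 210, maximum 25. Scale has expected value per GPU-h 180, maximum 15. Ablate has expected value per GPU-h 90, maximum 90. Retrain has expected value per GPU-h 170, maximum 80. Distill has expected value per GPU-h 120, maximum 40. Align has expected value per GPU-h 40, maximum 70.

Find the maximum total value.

11350

Highest expected value per GPU-h first: Sweep 210 > Scale 180 > Retrain 170 > Distill 120 > Ablate 90 > Align 40.
Give Sweep 25 to hit its cap of 25 ; 35 left.
Give Scale 15 to hit its cap of 15 ; 20 left.
Retrain has room for 80 but only 20 remain, so it gets 20.
Total = 210×25 + 180×15 + 170×20 = 11350.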